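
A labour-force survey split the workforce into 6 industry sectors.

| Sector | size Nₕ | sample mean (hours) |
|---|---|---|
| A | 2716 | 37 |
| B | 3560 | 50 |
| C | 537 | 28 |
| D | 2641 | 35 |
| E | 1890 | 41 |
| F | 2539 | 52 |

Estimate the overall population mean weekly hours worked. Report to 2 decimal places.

N = 2716 + 3560 + 537 + 2641 + 1890 + 2539 = 13883.
Weight each subgroup mean by Nₕ/N and sum.
Σ Nₕx̄ₕ = 2716·37 + 3560·50 + 537·28 + 2641·35 + 1890·41 + 2539·52 = 100492 + 178000 + 15036 + 92435 + 77490 + 132028 = 595481.
Divide by N: 595481 / 13883 = 42.8928... → 42.89.

42.89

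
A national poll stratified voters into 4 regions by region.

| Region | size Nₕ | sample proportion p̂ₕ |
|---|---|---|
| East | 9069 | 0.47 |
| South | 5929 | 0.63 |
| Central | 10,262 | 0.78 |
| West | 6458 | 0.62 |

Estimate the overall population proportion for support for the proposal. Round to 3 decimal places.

0.631

Wₕ = Nₕ/N with N = 31718: 0.2859, 0.1869, 0.3235, 0.2036.
p̂_st = 0.2859·0.47 + 0.1869·0.63 + 0.3235·0.78 + 0.2036·0.62 ≈ 0.63075... → 0.631.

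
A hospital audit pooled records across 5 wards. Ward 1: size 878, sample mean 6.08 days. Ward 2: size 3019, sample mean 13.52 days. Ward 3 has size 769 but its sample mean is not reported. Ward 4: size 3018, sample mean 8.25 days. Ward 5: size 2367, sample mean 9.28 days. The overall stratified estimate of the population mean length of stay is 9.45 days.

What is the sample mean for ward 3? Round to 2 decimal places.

Σ Nₕx̄ₕ = N·μ, so 769·x̄_3 = 10051·9.45 − (878·6.08 + 3019·13.52 + 3018·8.25 + 2367·9.28).
= 94981.95 − 93019.38 = 1962.57.
x̄_3 = 1962.57 / 769 = 2.5521... → 2.55.

2.55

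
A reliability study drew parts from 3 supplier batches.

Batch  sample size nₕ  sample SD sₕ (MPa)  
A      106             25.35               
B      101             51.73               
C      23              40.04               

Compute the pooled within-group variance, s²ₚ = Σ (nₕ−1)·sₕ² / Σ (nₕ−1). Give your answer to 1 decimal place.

A: (106−1)·25.35² = 105·642.6225 = 67475.3625
B: (101−1)·51.73² = 100·2675.9929 = 267599.29
C: (23−1)·40.04² = 22·1603.2016 = 35270.4352
Numerator = 370345.0877; denominator = Σ(nₕ−1) = 227.
s²ₚ = 370345.0877/227 = 1631.476... → 1631.5.

1631.5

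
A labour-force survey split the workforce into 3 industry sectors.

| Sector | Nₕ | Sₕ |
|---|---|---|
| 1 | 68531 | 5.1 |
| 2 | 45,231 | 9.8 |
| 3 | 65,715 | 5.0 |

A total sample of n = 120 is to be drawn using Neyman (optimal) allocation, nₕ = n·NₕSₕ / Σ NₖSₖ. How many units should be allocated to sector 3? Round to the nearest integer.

35

1: NₕSₕ = 68531·5.1 = 349508.1
2: NₕSₕ = 45231·9.8 = 443263.8
3: NₕSₕ = 65715·5.0 = 328575
Σ NₕSₕ = 1121346.9.
n_3 = 120·328575/1121346.9 = 35.162... → 35.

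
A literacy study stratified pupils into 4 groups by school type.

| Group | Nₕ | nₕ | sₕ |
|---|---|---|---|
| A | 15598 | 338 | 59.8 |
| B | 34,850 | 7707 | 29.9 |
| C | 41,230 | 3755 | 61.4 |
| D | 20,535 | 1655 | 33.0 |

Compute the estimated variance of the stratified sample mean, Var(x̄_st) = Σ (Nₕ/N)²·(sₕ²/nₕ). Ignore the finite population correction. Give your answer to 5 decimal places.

0.37319

N = 112213. Term for each stratum: Wₕ²sₕ²/nₕ.
Var(x̄_st) = 0.20442648 + 0.01118861 + 0.13553989 + 0.02203601 = 0.37319099 → 0.37319.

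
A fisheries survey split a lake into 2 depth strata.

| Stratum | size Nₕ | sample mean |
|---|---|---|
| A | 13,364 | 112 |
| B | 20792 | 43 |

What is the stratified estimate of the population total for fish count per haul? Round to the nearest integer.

Population total = Σ Nₕ·x̄ₕ (each stratum's size times its mean).
13364·112 + 20792·43 = 1496768 + 894056 = 2390824.

2390824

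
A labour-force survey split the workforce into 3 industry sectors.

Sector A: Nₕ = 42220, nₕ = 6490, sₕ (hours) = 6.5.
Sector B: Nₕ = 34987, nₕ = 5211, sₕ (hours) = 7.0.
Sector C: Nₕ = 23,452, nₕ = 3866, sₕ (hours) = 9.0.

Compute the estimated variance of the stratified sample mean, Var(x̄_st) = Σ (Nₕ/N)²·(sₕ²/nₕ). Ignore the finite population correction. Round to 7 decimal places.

N = 100659. Term for each stratum: Wₕ²sₕ²/nₕ.
Var(x̄_st) = 0.0011452842 + 0.0011360127 + 0.0011373070 = 0.0034186039 → 0.0034186.

0.0034186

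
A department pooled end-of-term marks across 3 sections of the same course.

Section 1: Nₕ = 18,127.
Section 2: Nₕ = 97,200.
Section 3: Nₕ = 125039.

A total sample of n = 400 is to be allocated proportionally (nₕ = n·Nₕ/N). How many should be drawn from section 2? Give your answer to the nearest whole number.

Share of section 2 = 97200/240366 = 0.40438.
Allocate 400 × 0.40438 = 161.753... → 162.

162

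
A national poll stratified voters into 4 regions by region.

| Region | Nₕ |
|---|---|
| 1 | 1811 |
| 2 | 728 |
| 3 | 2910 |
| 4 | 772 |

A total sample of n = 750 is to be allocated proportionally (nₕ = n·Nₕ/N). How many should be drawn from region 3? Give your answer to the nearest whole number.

351

Share of region 3 = 2910/6221 = 0.46777.
Allocate 750 × 0.46777 = 350.828... → 351.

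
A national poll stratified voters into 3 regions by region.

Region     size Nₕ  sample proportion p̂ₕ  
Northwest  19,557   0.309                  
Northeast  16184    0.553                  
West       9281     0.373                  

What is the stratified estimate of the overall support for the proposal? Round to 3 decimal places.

0.410

N = 19557 + 16184 + 9281 = 45022.
Overall proportion = Σ (Nₕ/N)·p̂ₕ.
Σ Nₕp̂ₕ = 6043.113 + 8949.752 + 3461.813 = 18454.678.
18454.678 / 45022 = 0.40990... → 0.410.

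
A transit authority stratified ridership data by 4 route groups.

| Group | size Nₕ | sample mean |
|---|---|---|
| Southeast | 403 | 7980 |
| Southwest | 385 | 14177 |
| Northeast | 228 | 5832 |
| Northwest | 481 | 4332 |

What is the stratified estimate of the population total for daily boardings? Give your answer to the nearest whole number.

12087473

Estimate total by summing Nₕ·x̄ₕ over strata.
403·7980 + 385·14177 + 228·5832 + 481·4332 = 3215940 + 5458145 + 1329696 + 2083692 = 12087473.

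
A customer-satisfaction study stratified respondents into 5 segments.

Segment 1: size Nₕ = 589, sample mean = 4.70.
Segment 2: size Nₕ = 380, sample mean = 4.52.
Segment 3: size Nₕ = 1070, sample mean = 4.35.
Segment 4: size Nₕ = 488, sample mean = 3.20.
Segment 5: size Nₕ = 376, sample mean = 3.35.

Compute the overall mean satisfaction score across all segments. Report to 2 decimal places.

4.12

N = 2903; weights Wₕ = Nₕ/N = (0.2029, 0.1309, 0.3686, 0.1681, 0.1295).
x̄_st = Σ Wₕ·x̄ₕ = 0.2029·4.70 + 0.1309·4.52 + 0.3686·4.35 + 0.1681·3.20 + 0.1295·3.35 ≈ 4.1204...
→ 4.12.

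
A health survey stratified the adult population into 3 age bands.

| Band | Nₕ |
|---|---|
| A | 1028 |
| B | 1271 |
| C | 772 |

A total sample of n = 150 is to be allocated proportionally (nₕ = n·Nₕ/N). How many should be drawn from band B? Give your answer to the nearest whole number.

62

N = 1028 + 1271 + 772 = 3071.
n_B = 150·1271/3071 = 62.081... → 62.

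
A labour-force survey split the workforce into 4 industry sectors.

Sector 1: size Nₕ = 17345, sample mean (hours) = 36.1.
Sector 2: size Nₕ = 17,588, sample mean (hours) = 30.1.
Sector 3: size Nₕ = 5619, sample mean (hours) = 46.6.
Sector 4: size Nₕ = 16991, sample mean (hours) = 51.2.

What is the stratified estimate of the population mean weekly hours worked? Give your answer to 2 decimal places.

39.75

N = 57543; weights Wₕ = Nₕ/N = (0.3014, 0.3056, 0.0976, 0.2953).
x̄_st = Σ Wₕ·x̄ₕ = 0.3014·36.1 + 0.3056·30.1 + 0.0976·46.6 + 0.2953·51.2 ≈ 39.7501...
→ 39.75.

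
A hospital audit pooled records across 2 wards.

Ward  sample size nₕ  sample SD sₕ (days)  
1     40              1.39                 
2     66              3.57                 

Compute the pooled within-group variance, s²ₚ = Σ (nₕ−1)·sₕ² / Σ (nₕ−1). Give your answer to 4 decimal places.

8.6901

1: (40−1)·1.39² = 39·1.9321 = 75.3519
2: (66−1)·3.57² = 65·12.7449 = 828.4185
Numerator = 903.7704; denominator = Σ(nₕ−1) = 104.
s²ₚ = 903.7704/104 = 8.6901 → 8.6901.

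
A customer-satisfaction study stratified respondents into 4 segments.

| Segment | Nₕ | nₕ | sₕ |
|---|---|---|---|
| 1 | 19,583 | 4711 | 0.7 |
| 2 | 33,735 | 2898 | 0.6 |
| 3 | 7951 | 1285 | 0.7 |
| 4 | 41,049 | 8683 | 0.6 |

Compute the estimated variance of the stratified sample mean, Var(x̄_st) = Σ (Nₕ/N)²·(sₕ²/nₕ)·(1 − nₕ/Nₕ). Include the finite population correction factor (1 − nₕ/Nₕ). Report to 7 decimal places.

N = 102318; Wₕ = Nₕ/N.
segment 1: (19583/102318)²·0.7²/4711·(1 − 4711/19583) = 0.0000028935
segment 2: (33735/102318)²·0.6²/2898·(1 − 2898/33735) = 0.0000123439
segment 3: (7951/102318)²·0.7²/1285·(1 − 1285/7951) = 0.0000019305
segment 4: (41049/102318)²·0.6²/8683·(1 − 8683/41049) = 0.0000052616
Sum = 0.0000224296 → 0.0000224.

0.0000224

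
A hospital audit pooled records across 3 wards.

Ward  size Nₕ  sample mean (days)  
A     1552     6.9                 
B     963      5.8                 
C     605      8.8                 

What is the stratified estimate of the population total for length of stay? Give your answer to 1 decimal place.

21618.2

A: 1552·6.9 = 10708.8
B: 963·5.8 = 5585.4
C: 605·8.8 = 5324
τ̂ = Σ Nₕx̄ₕ = 21618.2.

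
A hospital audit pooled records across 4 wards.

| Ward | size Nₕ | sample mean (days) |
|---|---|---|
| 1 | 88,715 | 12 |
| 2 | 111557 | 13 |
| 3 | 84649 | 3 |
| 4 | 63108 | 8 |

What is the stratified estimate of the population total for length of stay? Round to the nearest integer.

1: 88715·12 = 1064580
2: 111557·13 = 1450241
3: 84649·3 = 253947
4: 63108·8 = 504864
τ̂ = Σ Nₕx̄ₕ = 3273632.

3273632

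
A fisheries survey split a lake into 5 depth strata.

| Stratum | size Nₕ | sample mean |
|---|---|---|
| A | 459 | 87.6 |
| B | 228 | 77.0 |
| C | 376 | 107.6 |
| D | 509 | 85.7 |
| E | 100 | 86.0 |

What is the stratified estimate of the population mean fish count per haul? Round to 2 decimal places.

89.98

N = 459 + 228 + 376 + 509 + 100 = 1672.
Weight each subgroup mean by Nₕ/N and sum.
Σ Nₕx̄ₕ = 459·87.6 + 228·77.0 + 376·107.6 + 509·85.7 + 100·86.0 = 40208.4 + 17556 + 40457.6 + 43621.3 + 8600 = 150443.3.
Divide by N: 150443.3 / 1672 = 89.9781... → 89.98.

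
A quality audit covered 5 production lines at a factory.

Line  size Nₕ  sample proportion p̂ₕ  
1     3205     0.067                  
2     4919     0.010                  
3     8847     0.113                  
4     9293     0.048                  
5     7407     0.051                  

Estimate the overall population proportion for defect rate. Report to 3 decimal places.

0.062

Wₕ = Nₕ/N with N = 33671: 0.0952, 0.1461, 0.2627, 0.2760, 0.2200.
p̂_st = 0.0952·0.067 + 0.1461·0.010 + 0.2627·0.113 + 0.2760·0.048 + 0.2200·0.051 ≈ 0.06200... → 0.062.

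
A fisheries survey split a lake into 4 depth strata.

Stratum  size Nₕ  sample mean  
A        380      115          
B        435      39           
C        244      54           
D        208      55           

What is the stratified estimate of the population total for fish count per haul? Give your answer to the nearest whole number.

A: 380·115 = 43700
B: 435·39 = 16965
C: 244·54 = 13176
D: 208·55 = 11440
τ̂ = Σ Nₕx̄ₕ = 85281.

85281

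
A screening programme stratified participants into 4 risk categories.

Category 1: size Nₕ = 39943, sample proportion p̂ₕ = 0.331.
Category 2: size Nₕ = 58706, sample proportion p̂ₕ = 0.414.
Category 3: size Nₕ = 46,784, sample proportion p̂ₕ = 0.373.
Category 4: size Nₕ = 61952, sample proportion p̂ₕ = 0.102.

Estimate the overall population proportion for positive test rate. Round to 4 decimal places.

0.2956

Wₕ = Nₕ/N with N = 207385: 0.1926, 0.2831, 0.2256, 0.2987.
p̂_st = 0.1926·0.331 + 0.2831·0.414 + 0.2256·0.373 + 0.2987·0.102 ≈ 0.295561... → 0.2956.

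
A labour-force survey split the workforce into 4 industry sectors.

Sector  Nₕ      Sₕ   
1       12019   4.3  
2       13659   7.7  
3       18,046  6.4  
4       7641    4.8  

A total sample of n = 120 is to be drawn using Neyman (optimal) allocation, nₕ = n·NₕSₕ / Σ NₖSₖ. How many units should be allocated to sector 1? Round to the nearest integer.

20

1: NₕSₕ = 12019·4.3 = 51681.7
2: NₕSₕ = 13659·7.7 = 105174.3
3: NₕSₕ = 18046·6.4 = 115494.4
4: NₕSₕ = 7641·4.8 = 36676.8
Σ NₕSₕ = 309027.2.
n_1 = 120·51681.7/309027.2 = 20.069... → 20.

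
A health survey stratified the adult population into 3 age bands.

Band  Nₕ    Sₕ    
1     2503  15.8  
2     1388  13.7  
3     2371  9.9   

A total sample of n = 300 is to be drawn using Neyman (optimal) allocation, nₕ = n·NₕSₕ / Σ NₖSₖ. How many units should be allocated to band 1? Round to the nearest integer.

145

1: NₕSₕ = 2503·15.8 = 39547.4
2: NₕSₕ = 1388·13.7 = 19015.6
3: NₕSₕ = 2371·9.9 = 23472.9
Σ NₕSₕ = 82035.9.
n_1 = 300·39547.4/82035.9 = 144.622... → 145.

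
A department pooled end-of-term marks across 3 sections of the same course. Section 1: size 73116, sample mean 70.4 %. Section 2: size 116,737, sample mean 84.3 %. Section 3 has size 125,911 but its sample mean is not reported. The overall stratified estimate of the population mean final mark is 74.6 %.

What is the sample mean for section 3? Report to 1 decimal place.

68.0

N = 73116 + 116737 + 125911 = 315764.
Overall total = μ·N = 74.6·315764 = 23555994.4.
Subtract the known strata: 73116·70.4 + 116737·84.3 = 14988295.5.
Remaining total for section 3: 23555994.4 − 14988295.5 = 8567698.9.
Divide by its size: 8567698.9 / 125911 = 68.046... → 68.0.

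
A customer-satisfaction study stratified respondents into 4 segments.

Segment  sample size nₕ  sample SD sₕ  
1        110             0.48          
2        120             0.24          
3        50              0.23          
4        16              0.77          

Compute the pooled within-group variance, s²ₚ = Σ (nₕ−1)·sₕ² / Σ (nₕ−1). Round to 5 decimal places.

0.14881

1: (110−1)·0.48² = 109·0.2304 = 25.1136
2: (120−1)·0.24² = 119·0.0576 = 6.8544
3: (50−1)·0.23² = 49·0.0529 = 2.5921
4: (16−1)·0.77² = 15·0.5929 = 8.8935
Numerator = 43.4536; denominator = Σ(nₕ−1) = 292.
s²ₚ = 43.4536/292 = 0.1488137... → 0.14881.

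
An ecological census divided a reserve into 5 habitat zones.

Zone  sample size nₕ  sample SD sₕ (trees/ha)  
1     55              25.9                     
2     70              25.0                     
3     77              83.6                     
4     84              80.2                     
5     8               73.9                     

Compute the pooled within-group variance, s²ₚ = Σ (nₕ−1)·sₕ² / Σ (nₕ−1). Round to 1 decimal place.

1: (55−1)·25.9² = 54·670.81 = 36223.74
2: (70−1)·25.0² = 69·625 = 43125
3: (77−1)·83.6² = 76·6988.96 = 531160.96
4: (84−1)·80.2² = 83·6432.04 = 533859.32
5: (8−1)·73.9² = 7·5461.21 = 38228.47
Numerator = 1182597.49; denominator = Σ(nₕ−1) = 289.
s²ₚ = 1182597.49/289 = 4092.033... → 4092.0.

4092.0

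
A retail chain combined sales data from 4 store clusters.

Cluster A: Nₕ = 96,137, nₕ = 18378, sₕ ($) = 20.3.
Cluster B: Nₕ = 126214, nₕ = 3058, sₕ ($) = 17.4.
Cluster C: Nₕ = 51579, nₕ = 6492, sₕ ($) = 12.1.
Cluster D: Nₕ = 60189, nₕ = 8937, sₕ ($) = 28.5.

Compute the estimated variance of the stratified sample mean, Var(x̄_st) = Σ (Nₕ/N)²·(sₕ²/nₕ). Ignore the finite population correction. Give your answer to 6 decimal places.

0.019471

N = 334119. Term for each stratum: Wₕ²sₕ²/nₕ.
Var(x̄_st) = 0.001856405 + 0.014127774 + 0.000537447 + 0.002949374 = 0.019471000 → 0.019471.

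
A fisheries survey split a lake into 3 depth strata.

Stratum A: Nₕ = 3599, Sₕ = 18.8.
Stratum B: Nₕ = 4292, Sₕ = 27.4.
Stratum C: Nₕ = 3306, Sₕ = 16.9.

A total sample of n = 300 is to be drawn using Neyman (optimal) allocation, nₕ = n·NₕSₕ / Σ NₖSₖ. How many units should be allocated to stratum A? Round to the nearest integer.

84

A: NₕSₕ = 3599·18.8 = 67661.2
B: NₕSₕ = 4292·27.4 = 117600.8
C: NₕSₕ = 3306·16.9 = 55871.4
Σ NₕSₕ = 241133.4.
n_A = 300·67661.2/241133.4 = 84.179... → 84.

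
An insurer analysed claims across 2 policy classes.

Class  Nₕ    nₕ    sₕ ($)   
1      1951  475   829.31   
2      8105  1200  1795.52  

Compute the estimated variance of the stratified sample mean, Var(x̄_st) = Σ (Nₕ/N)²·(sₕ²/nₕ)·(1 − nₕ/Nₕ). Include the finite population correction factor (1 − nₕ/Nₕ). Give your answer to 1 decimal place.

N = 10056; Wₕ = Nₕ/N.
class 1: (1951/10056)²·829.31²/475·(1 − 475/1951) = 41.2319
class 2: (8105/10056)²·1795.52²/1200·(1 − 1200/8105) = 1486.8441
Sum = 1528.0759 → 1528.1.

1528.1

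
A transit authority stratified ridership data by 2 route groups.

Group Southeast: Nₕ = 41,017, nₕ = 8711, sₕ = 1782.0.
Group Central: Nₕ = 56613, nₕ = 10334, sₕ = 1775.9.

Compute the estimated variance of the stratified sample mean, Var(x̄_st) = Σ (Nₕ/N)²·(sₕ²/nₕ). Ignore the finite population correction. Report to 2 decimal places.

166.96

N = 97630. Term for each stratum: Wₕ²sₕ²/nₕ.
Var(x̄_st) = 64.34408 + 102.62055 = 166.96462 → 166.96.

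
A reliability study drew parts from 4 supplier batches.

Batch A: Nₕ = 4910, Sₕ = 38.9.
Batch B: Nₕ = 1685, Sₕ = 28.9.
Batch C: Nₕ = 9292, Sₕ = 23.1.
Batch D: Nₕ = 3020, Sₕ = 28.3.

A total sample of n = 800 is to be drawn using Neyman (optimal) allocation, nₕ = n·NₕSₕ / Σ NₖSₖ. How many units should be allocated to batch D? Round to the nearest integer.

A: NₕSₕ = 4910·38.9 = 190999
B: NₕSₕ = 1685·28.9 = 48696.5
C: NₕSₕ = 9292·23.1 = 214645.2
D: NₕSₕ = 3020·28.3 = 85466
Σ NₕSₕ = 539806.7.
n_D = 800·85466/539806.7 = 126.662... → 127.

127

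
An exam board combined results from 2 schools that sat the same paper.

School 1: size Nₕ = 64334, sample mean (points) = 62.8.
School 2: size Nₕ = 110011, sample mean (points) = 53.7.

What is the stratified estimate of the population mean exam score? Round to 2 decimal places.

N = 174345; weights Wₕ = Nₕ/N = (0.3690, 0.6310).
x̄_st = Σ Wₕ·x̄ₕ = 0.3690·62.8 + 0.6310·53.7 ≈ 57.0579...
→ 57.06.

57.06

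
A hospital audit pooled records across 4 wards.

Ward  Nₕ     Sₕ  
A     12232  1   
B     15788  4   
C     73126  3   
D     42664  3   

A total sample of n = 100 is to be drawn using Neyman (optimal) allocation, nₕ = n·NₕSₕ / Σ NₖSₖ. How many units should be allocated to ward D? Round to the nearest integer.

Σ NₕSₕ = 12232·1 + 15788·4 + 73126·3 + 42664·3 = 422754.
Share for D: 127992/422754 = 0.30276.
n_D = 100 × 0.30276 = 30.276... → 30.

30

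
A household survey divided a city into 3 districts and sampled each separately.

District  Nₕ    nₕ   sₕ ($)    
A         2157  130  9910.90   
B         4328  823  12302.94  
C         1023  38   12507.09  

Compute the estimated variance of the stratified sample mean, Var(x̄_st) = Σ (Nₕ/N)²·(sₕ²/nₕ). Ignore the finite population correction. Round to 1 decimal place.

N = 7508. Term for each stratum: Wₕ²sₕ²/nₕ.
Var(x̄_st) = 62364.0913 + 61114.4564 + 76424.3393 = 199902.8870 → 199902.9.

199902.9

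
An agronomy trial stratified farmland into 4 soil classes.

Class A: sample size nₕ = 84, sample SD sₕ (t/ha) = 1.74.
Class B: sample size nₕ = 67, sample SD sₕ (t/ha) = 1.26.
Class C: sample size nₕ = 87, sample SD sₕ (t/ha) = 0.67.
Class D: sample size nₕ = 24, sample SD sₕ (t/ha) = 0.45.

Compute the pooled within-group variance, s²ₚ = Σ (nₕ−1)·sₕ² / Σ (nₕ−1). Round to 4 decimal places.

Degrees of freedom: 83 + 66 + 86 + 23 = 258.
Σ(nₕ−1)sₕ² = 83·3.0276 + 66·1.5876 + 86·0.4489 + 23·0.2025 = 399.3353.
s²ₚ = 399.3353 / 258 = 1.547811... → 1.5478.

1.5478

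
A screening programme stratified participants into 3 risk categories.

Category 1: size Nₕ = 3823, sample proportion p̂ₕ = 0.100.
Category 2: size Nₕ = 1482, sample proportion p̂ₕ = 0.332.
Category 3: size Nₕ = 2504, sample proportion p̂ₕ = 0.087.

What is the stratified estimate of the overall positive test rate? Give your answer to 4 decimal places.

0.1399

Wₕ = Nₕ/N with N = 7809: 0.4896, 0.1898, 0.3207.
p̂_st = 0.4896·0.100 + 0.1898·0.332 + 0.3207·0.087 ≈ 0.139861... → 0.1399.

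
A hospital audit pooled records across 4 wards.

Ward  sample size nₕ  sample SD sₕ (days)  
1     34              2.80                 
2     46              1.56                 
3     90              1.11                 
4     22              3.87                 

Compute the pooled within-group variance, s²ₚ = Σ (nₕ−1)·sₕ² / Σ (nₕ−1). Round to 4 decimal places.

Degrees of freedom: 33 + 45 + 89 + 21 = 188.
Σ(nₕ−1)sₕ² = 33·7.84 + 45·2.4336 + 89·1.2321 + 21·14.9769 = 792.4038.
s²ₚ = 792.4038 / 188 = 4.214914... → 4.2149.

4.2149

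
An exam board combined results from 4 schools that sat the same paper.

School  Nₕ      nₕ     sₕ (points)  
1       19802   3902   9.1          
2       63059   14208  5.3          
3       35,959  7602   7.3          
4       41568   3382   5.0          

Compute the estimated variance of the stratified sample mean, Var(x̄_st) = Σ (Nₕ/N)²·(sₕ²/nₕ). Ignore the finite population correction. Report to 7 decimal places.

N = 160388; Wₕ = Nₕ/N.
school 1: (19802/160388)²·9.1²/3902 = 0.0003234967
school 2: (63059/160388)²·5.3²/14208 = 0.0003056112
school 3: (35959/160388)²·7.3²/7602 = 0.0003523622
school 4: (41568/160388)²·5.0²/3382 = 0.0004965248
Sum = 0.0014779949 → 0.0014780.

0.0014780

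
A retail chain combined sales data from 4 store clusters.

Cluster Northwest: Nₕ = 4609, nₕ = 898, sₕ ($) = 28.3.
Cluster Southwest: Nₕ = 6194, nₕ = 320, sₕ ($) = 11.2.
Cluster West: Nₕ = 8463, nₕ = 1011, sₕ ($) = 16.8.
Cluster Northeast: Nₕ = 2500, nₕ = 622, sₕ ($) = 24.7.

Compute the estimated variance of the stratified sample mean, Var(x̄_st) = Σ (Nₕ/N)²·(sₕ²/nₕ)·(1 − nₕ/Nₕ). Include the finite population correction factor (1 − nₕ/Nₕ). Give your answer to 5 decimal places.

N = 21766. Term for each stratum: Wₕ²sₕ²/nₕ·(1−nₕ/Nₕ).
Var(x̄_st) = 0.03219860 + 0.03010468 + 0.03716271 + 0.00972035 = 0.10918633 → 0.10919.

0.10919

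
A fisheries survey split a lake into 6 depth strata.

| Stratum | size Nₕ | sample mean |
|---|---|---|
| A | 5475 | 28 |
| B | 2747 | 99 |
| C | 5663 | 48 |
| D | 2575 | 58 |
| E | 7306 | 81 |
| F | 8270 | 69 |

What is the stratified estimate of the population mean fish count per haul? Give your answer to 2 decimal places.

N = 5475 + 2747 + 5663 + 2575 + 7306 + 8270 = 32036.
Overall mean = Σ (Nₕ/N)·x̄ₕ — weight by population share, not a simple average.
Σ Nₕx̄ₕ = 5475·28 + 2747·99 + 5663·48 + 2575·58 + 7306·81 + 8270·69 = 153300 + 271953 + 271824 + 149350 + 591786 + 570630 = 2008843.
Divide by N: 2008843 / 32036 = 62.7058... → 62.71.

62.71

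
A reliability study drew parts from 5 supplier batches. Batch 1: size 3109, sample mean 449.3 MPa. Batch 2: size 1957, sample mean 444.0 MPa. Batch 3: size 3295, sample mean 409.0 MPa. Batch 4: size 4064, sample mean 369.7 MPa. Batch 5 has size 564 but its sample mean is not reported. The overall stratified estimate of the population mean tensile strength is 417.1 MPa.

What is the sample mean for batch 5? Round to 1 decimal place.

535.1

N = 3109 + 1957 + 3295 + 4064 + 564 = 12989.
Overall total = μ·N = 417.1·12989 = 5417711.9.
Subtract the known strata: 3109·449.3 + 1957·444.0 + 3295·409.0 + 4064·369.7 = 5115897.5.
Remaining total for batch 5: 5417711.9 − 5115897.5 = 301814.4.
Divide by its size: 301814.4 / 564 = 535.132... → 535.1.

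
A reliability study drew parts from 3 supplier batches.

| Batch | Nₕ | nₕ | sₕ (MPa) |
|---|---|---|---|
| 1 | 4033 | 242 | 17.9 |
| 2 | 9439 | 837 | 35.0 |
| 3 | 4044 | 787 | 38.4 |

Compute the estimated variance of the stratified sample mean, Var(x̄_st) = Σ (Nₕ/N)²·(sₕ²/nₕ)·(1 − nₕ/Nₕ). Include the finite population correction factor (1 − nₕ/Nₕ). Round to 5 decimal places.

0.53373

N = 17516. Term for each stratum: Wₕ²sₕ²/nₕ·(1−nₕ/Nₕ).
Var(x̄_st) = 0.06597856 + 0.38731666 + 0.08043531 = 0.53373053 → 0.53373.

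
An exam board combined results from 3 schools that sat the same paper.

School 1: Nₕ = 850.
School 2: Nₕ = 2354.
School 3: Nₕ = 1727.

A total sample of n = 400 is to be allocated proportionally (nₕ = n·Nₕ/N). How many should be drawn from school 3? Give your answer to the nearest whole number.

Share of school 3 = 1727/4931 = 0.35023.
Allocate 400 × 0.35023 = 140.093... → 140.

140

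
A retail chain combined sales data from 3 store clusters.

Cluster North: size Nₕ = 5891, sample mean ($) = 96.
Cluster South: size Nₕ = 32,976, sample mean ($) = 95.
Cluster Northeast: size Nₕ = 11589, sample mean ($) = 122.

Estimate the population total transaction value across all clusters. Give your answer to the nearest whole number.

5112114

Estimate total by summing Nₕ·x̄ₕ over strata.
5891·96 + 32976·95 + 11589·122 = 565536 + 3132720 + 1413858 = 5112114.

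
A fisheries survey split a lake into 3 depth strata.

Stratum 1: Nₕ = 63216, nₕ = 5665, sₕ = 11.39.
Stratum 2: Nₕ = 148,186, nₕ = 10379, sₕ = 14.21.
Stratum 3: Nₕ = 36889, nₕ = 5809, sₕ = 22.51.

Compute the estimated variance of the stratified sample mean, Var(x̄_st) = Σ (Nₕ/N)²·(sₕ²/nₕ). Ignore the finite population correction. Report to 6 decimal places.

0.010340

N = 248291. Term for each stratum: Wₕ²sₕ²/nₕ.
Var(x̄_st) = 0.001484498 + 0.006929869 + 0.001925402 = 0.010339769 → 0.010340.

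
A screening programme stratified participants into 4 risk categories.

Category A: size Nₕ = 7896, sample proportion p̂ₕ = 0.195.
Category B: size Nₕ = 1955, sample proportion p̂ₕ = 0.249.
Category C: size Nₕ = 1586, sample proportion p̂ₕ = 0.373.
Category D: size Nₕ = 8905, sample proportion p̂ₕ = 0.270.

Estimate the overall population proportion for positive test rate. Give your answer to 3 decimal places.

N = 7896 + 1955 + 1586 + 8905 = 20342.
Overall proportion = Σ (Nₕ/N)·p̂ₕ.
Σ Nₕp̂ₕ = 1539.72 + 486.795 + 591.578 + 2404.35 = 5022.443.
5022.443 / 20342 = 0.24690... → 0.247.

0.247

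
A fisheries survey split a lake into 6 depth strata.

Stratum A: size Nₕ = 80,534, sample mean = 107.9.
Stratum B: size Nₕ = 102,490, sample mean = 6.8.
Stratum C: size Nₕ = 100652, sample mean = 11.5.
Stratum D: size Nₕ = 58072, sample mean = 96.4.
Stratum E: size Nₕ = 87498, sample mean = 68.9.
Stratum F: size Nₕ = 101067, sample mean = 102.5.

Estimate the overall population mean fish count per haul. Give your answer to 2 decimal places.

61.34

N = 80534 + 102490 + 100652 + 58072 + 87498 + 101067 = 530313.
The stratified mean weights each stratum mean by its population share Nₕ/N.
Σ Nₕx̄ₕ = 80534·107.9 + 102490·6.8 + 100652·11.5 + 58072·96.4 + 87498·68.9 + 101067·102.5 = 8689618.6 + 696932 + 1157498 + 5598140.8 + 6028612.2 + 10359367.5 = 32530169.1.
Divide by N: 32530169.1 / 530313 = 61.3415... → 61.34.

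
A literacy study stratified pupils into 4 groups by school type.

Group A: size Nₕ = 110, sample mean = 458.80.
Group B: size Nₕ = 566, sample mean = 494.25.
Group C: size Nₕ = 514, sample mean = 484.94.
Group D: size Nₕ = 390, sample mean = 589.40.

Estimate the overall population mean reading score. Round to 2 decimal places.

N = 110 + 566 + 514 + 390 = 1580.
Weight each subgroup mean by Nₕ/N and sum.
Σ Nₕx̄ₕ = 110·458.80 + 566·494.25 + 514·484.94 + 390·589.40 = 50468 + 279745.5 + 249259.16 + 229866 = 809338.66.
Divide by N: 809338.66 / 1580 = 512.2397... → 512.24.

512.24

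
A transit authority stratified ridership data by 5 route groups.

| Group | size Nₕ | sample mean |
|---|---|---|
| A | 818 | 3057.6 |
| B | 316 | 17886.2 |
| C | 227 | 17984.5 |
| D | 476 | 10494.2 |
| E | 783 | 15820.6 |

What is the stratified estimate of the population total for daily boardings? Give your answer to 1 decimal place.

29618406.5

A: 818·3057.6 = 2501116.8
B: 316·17886.2 = 5652039.2
C: 227·17984.5 = 4082481.5
D: 476·10494.2 = 4995239.2
E: 783·15820.6 = 12387529.8
τ̂ = Σ Nₕx̄ₕ = 29618406.5.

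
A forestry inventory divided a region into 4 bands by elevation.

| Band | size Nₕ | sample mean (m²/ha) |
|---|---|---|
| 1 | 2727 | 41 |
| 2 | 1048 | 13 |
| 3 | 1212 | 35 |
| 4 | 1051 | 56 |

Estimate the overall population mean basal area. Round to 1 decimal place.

37.5

N = 2727 + 1048 + 1212 + 1051 = 6038.
The stratified mean weights each stratum mean by its population share Nₕ/N.
Σ Nₕx̄ₕ = 2727·41 + 1048·13 + 1212·35 + 1051·56 = 111807 + 13624 + 42420 + 58856 = 226707.
Divide by N: 226707 / 6038 = 37.547... → 37.5.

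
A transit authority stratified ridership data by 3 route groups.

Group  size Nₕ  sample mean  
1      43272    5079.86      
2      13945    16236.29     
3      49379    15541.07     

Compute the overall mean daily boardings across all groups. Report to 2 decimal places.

N = 106596; weights Wₕ = Nₕ/N = (0.4059, 0.1308, 0.4632).
x̄_st = Σ Wₕ·x̄ₕ = 0.4059·5079.86 + 0.1308·16236.29 + 0.4632·15541.07 ≈ 11385.3546...
→ 11385.35.

11385.35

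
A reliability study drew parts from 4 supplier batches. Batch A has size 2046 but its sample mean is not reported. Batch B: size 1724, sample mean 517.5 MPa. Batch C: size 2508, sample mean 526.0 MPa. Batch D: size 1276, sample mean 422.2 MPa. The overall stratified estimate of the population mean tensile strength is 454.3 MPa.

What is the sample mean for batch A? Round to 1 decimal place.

N = 2046 + 1724 + 2508 + 1276 = 7554.
Overall total = μ·N = 454.3·7554 = 3431782.2.
Subtract the known strata: 1724·517.5 + 2508·526.0 + 1276·422.2 = 2750105.2.
Remaining total for batch A: 3431782.2 − 2750105.2 = 681677.
Divide by its size: 681677 / 2046 = 333.175... → 333.2.

333.2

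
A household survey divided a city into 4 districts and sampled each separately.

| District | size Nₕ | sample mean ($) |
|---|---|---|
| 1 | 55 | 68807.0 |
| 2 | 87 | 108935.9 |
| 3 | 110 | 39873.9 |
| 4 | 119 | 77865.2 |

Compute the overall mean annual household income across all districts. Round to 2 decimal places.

N = 371; weights Wₕ = Nₕ/N = (0.1482, 0.2345, 0.2965, 0.3208).
x̄_st = Σ Wₕ·x̄ₕ = 0.1482·68807.0 + 0.2345·108935.9 + 0.2965·39873.9 + 0.3208·77865.2 ≈ 72544.1943...
→ 72544.19.

72544.19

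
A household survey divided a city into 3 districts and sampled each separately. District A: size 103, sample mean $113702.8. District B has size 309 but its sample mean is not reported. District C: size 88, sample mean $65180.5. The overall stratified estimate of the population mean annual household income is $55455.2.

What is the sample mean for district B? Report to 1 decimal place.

N = 103 + 309 + 88 = 500.
Overall total = μ·N = 55455.2·500 = 27727600.
Subtract the known strata: 103·113702.8 + 88·65180.5 = 17447272.4.
Remaining total for district B: 27727600 − 17447272.4 = 10280327.6.
Divide by its size: 10280327.6 / 309 = 33269.669... → 33269.7.

33269.7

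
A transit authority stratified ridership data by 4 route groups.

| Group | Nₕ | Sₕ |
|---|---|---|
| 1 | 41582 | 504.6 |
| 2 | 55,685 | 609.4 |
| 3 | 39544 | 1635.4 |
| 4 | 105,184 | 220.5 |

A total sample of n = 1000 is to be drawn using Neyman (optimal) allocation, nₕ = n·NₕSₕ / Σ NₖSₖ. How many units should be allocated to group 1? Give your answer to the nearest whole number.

1: NₕSₕ = 41582·504.6 = 20982277.2
2: NₕSₕ = 55685·609.4 = 33934439
3: NₕSₕ = 39544·1635.4 = 64670257.6
4: NₕSₕ = 105184·220.5 = 23193072
Σ NₕSₕ = 142780045.8.
n_1 = 1000·20982277.2/142780045.8 = 146.955... → 147.

147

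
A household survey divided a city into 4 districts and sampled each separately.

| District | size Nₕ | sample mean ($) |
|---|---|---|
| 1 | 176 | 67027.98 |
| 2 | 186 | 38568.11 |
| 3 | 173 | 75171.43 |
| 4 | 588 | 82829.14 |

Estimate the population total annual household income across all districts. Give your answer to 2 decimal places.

Population total = Σ Nₕ·x̄ₕ (each stratum's size times its mean).
176·67027.98 + 186·38568.11 + 173·75171.43 + 588·82829.14 = 11796924.48 + 7173668.46 + 13004657.39 + 48703534.32 = 80678784.65.

80678784.65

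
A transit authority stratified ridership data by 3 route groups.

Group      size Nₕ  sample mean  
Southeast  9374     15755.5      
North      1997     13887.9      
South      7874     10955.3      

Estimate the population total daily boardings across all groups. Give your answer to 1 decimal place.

261688225.5

Southeast: 9374·15755.5 = 147692057
North: 1997·13887.9 = 27734136.3
South: 7874·10955.3 = 86262032.2
τ̂ = Σ Nₕx̄ₕ = 261688225.5.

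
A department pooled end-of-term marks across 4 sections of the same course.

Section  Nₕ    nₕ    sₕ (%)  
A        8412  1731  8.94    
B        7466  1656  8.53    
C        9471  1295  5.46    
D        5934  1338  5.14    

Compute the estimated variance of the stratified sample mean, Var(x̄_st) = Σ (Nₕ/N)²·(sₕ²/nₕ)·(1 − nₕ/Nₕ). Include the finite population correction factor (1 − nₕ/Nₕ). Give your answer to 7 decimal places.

N = 31283; Wₕ = Nₕ/N.
section A: (8412/31283)²·8.94²/1731·(1 − 1731/8412) = 0.0026515628
section B: (7466/31283)²·8.53²/1656·(1 − 1656/7466) = 0.0019475340
section C: (9471/31283)²·5.46²/1295·(1 − 1295/9471) = 0.0018215263
section D: (5934/31283)²·5.14²/1338·(1 − 1338/5934) = 0.0005502764
Sum = 0.0069708996 → 0.0069709.

0.0069709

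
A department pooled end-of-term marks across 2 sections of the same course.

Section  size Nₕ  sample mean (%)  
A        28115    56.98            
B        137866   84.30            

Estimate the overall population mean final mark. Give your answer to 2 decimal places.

N = 28115 + 137866 = 165981.
Weight each subgroup mean by Nₕ/N and sum.
Σ Nₕx̄ₕ = 28115·56.98 + 137866·84.30 = 1601992.7 + 11622103.8 = 13224096.5.
Divide by N: 13224096.5 / 165981 = 79.6724... → 79.67.

79.67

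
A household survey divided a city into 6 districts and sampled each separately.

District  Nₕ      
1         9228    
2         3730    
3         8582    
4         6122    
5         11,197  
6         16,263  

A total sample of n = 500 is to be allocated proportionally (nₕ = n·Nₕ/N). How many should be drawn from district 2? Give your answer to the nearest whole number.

34

N = 9228 + 3730 + 8582 + 6122 + 11197 + 16263 = 55122.
n_2 = 500·3730/55122 = 33.834... → 34.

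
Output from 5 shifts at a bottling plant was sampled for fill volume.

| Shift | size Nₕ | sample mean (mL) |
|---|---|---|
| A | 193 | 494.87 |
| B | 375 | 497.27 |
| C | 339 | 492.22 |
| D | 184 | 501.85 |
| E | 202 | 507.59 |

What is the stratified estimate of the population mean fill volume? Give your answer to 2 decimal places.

497.85

N = 1293; weights Wₕ = Nₕ/N = (0.1493, 0.2900, 0.2622, 0.1423, 0.1562).
x̄_st = Σ Wₕ·x̄ₕ = 0.1493·494.87 + 0.2900·497.27 + 0.2622·492.22 + 0.1423·501.85 + 0.1562·507.59 ≈ 497.8518...
→ 497.85.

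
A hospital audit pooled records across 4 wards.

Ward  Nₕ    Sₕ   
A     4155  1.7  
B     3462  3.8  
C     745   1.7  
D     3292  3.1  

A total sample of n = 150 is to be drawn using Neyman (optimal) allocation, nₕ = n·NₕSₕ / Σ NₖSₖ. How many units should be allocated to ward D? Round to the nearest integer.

A: NₕSₕ = 4155·1.7 = 7063.5
B: NₕSₕ = 3462·3.8 = 13155.6
C: NₕSₕ = 745·1.7 = 1266.5
D: NₕSₕ = 3292·3.1 = 10205.2
Σ NₕSₕ = 31690.8.
n_D = 150·10205.2/31690.8 = 48.304... → 48.

48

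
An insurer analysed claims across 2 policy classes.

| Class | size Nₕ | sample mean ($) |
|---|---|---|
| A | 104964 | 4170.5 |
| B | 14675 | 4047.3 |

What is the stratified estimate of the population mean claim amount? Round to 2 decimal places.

N = 104964 + 14675 = 119639.
Overall mean = Σ (Nₕ/N)·x̄ₕ — weight by population share, not a simple average.
Σ Nₕx̄ₕ = 104964·4170.5 + 14675·4047.3 = 437752362 + 59394127.5 = 497146489.5.
Divide by N: 497146489.5 / 119639 = 4155.3882... → 4155.39.

4155.39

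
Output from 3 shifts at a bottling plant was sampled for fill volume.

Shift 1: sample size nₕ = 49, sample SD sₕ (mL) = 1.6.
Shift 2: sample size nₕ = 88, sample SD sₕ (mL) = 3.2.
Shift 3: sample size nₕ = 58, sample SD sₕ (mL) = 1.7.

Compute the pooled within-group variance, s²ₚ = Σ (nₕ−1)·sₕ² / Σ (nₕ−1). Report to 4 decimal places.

Degrees of freedom: 48 + 87 + 57 = 192.
Σ(nₕ−1)sₕ² = 48·2.56 + 87·10.24 + 57·2.89 = 1178.49.
s²ₚ = 1178.49 / 192 = 6.137969... → 6.1380.

6.1380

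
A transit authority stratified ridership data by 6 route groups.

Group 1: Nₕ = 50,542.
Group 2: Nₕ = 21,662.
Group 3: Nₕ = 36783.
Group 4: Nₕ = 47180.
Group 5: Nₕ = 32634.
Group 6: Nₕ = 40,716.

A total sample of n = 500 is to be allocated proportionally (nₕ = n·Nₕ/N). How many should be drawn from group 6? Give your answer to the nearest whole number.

89

N = 50542 + 21662 + 36783 + 47180 + 32634 + 40716 = 229517.
n_6 = 500·40716/229517 = 88.699... → 89.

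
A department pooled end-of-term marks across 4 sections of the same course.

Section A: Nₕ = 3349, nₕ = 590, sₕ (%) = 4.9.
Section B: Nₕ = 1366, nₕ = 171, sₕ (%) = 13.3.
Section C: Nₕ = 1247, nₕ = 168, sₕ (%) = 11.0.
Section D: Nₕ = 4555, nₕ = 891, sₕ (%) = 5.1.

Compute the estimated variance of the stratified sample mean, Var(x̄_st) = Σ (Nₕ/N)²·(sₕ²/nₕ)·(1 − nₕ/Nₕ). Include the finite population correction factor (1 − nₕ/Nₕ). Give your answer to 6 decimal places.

N = 10517; Wₕ = Nₕ/N.
section A: (3349/10517)²·4.9²/590·(1 − 590/3349) = 0.003399564
section B: (1366/10517)²·13.3²/171·(1 − 171/1366) = 0.015266590
section C: (1247/10517)²·11.0²/168·(1 − 168/1247) = 0.008761536
section D: (4555/10517)²·5.1²/891·(1 − 891/4555) = 0.004404765
Sum = 0.031832455 → 0.031832.

0.031832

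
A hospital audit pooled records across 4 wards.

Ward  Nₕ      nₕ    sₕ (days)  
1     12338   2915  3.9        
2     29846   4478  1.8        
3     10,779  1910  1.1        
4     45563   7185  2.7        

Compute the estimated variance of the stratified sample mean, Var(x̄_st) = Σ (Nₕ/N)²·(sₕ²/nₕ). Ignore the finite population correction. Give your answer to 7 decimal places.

N = 98526; Wₕ = Nₕ/N.
ward 1: (12338/98526)²·3.9²/2915 = 0.0000818236
ward 2: (29846/98526)²·1.8²/4478 = 0.0000663944
ward 3: (10779/98526)²·1.1²/1910 = 0.0000075824
ward 4: (45563/98526)²·2.7²/7185 = 0.0002169820
Sum = 0.0003727824 → 0.0003728.

0.0003728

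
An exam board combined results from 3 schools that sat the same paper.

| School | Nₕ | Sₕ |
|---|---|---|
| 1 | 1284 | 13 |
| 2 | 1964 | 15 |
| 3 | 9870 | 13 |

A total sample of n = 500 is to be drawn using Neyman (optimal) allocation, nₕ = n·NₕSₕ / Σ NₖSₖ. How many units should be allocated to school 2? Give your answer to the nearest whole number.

84

Σ NₕSₕ = 1284·13 + 1964·15 + 9870·13 = 174462.
Share for 2: 29460/174462 = 0.16886.
n_2 = 500 × 0.16886 = 84.431... → 84.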